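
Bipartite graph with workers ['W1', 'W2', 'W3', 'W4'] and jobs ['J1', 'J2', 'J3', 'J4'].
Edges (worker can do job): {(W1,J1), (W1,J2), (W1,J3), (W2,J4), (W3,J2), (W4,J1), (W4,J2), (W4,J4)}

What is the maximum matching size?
Maximum matching size = 4

Maximum matching: {(W1,J3), (W2,J4), (W3,J2), (W4,J1)}
Size: 4

This assigns 4 workers to 4 distinct jobs.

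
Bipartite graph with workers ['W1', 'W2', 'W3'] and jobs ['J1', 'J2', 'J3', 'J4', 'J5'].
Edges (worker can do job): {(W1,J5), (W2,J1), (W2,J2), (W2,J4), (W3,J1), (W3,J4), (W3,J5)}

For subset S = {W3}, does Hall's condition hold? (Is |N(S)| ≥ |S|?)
Yes: |N(S)| = 3, |S| = 1

Subset S = {W3}
Neighbors N(S) = {J1, J4, J5}

|N(S)| = 3, |S| = 1
Hall's condition: |N(S)| ≥ |S| is satisfied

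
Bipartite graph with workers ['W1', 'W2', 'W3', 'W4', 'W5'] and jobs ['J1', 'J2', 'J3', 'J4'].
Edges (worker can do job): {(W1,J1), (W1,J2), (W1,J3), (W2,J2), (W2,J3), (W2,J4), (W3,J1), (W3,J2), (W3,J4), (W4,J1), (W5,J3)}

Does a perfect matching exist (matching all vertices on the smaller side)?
Yes, perfect matching exists (size 4)

Perfect matching: {(W1,J2), (W3,J4), (W4,J1), (W5,J3)}
All 4 vertices on the smaller side are matched.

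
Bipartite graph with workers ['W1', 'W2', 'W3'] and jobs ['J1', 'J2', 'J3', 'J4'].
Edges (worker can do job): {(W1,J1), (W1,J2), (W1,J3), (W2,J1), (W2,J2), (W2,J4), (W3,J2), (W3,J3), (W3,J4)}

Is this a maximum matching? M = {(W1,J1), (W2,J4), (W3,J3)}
Yes, size 3 is maximum

Proposed matching has size 3.
Maximum matching size for this graph: 3.

This is a maximum matching.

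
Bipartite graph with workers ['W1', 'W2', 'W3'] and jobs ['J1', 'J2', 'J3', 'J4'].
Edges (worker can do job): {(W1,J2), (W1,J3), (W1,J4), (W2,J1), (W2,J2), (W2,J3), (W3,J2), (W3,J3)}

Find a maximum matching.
Matching: {(W1,J4), (W2,J1), (W3,J2)}

Maximum matching (size 3):
  W1 → J4
  W2 → J1
  W3 → J2

Each worker is assigned to at most one job, and each job to at most one worker.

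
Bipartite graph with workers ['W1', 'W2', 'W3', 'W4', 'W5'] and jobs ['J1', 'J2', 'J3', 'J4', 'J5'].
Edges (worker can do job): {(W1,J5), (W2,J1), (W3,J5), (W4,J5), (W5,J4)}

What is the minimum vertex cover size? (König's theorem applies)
Minimum vertex cover size = 3

By König's theorem: in bipartite graphs,
min vertex cover = max matching = 3

Maximum matching has size 3, so minimum vertex cover also has size 3.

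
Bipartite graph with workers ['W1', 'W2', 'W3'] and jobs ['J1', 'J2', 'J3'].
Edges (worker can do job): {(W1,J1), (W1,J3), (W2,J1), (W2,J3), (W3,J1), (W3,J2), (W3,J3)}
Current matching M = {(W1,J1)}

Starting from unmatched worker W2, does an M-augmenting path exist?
Yes: W2 → J3

An M-augmenting path alternates non-matching / matching edges, starting and ending at unmatched vertices.
Path: W2 → J3
(J3 is unmatched in M, so the path is augmenting.)
Flipping edges along this path would increase |M| from 1 to 2.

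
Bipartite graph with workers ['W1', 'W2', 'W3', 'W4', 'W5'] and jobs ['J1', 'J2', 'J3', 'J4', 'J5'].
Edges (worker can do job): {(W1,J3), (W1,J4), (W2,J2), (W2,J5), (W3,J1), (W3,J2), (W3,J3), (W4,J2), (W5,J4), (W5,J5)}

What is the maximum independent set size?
Maximum independent set = 5

By König's theorem:
- Min vertex cover = Max matching = 5
- Max independent set = Total vertices - Min vertex cover
- Max independent set = 10 - 5 = 5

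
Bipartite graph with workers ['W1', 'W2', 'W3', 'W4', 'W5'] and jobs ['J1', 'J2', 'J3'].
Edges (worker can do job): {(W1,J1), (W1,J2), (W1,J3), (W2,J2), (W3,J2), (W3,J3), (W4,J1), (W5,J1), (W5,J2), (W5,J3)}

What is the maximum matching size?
Maximum matching size = 3

Maximum matching: {(W3,J2), (W4,J1), (W5,J3)}
Size: 3

This assigns 3 workers to 3 distinct jobs.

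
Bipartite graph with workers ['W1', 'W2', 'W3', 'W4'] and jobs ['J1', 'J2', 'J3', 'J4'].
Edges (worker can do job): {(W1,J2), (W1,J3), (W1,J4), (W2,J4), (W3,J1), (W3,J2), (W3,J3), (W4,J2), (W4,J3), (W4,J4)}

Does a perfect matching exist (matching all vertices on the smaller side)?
Yes, perfect matching exists (size 4)

Perfect matching: {(W1,J3), (W2,J4), (W3,J1), (W4,J2)}
All 4 vertices on the smaller side are matched.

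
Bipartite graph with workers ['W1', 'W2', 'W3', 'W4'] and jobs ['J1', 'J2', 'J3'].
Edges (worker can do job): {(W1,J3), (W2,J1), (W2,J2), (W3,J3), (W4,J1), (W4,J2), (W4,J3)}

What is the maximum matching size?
Maximum matching size = 3

Maximum matching: {(W2,J1), (W3,J3), (W4,J2)}
Size: 3

This assigns 3 workers to 3 distinct jobs.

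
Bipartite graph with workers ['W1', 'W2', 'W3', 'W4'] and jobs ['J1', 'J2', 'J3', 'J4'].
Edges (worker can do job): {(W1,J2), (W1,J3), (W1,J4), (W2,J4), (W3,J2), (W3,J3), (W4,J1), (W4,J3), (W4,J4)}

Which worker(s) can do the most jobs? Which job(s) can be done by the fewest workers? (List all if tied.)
Most versatile: W1, W4 (3 jobs); Least covered: J1 (1 workers)

Worker degrees (jobs they can do): W1:3, W2:1, W3:2, W4:3
Job degrees (workers who can do it): J1:1, J2:2, J3:3, J4:3

Maximum worker degree is 3, achieved by: W1, W4
Minimum job degree is 1, achieved by: J1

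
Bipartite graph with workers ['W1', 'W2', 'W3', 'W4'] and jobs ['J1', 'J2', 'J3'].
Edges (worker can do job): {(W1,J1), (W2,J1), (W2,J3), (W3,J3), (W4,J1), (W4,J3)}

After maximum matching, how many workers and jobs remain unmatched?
Unmatched: 2 workers, 1 jobs

Maximum matching size: 2
Workers: 4 total, 2 matched, 2 unmatched
Jobs: 3 total, 2 matched, 1 unmatched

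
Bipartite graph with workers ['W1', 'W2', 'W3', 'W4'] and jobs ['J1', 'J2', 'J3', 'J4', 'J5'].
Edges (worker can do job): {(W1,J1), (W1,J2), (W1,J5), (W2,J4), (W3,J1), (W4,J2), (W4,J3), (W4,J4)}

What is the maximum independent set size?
Maximum independent set = 5

By König's theorem:
- Min vertex cover = Max matching = 4
- Max independent set = Total vertices - Min vertex cover
- Max independent set = 9 - 4 = 5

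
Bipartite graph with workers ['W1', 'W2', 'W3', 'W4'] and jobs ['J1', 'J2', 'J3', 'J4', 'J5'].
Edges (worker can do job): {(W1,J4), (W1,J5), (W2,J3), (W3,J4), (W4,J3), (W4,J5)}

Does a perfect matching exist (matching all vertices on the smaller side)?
No, maximum matching has size 3 < 4

Maximum matching has size 3, need 4 for perfect matching.
Unmatched workers: ['W1']
Unmatched jobs: ['J2', 'J1']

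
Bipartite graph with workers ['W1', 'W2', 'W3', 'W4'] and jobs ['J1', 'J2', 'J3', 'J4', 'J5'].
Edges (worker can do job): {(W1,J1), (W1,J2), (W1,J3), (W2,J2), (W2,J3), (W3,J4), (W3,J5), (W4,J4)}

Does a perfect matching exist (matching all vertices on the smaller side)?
Yes, perfect matching exists (size 4)

Perfect matching: {(W1,J3), (W2,J2), (W3,J5), (W4,J4)}
All 4 vertices on the smaller side are matched.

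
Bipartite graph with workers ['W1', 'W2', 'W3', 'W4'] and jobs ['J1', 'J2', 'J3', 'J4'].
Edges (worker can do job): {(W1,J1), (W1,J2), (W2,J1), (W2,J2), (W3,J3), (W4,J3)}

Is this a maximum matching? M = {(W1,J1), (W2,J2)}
No, size 2 is not maximum

Proposed matching has size 2.
Maximum matching size for this graph: 3.

This is NOT maximum - can be improved to size 3.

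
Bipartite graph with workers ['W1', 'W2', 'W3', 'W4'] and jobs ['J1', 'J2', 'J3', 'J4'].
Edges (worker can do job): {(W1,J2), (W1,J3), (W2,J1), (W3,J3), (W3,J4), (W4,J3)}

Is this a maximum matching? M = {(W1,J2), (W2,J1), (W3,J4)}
No, size 3 is not maximum

Proposed matching has size 3.
Maximum matching size for this graph: 4.

This is NOT maximum - can be improved to size 4.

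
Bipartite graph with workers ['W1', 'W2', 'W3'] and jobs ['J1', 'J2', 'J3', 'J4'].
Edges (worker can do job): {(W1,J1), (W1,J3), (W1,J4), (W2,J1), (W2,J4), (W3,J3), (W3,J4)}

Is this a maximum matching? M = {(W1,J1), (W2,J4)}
No, size 2 is not maximum

Proposed matching has size 2.
Maximum matching size for this graph: 3.

This is NOT maximum - can be improved to size 3.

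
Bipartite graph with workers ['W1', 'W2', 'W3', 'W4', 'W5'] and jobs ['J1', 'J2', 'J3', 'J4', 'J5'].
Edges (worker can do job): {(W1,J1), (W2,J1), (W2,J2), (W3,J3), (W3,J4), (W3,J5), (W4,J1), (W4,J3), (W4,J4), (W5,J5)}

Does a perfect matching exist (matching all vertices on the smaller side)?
Yes, perfect matching exists (size 5)

Perfect matching: {(W1,J1), (W2,J2), (W3,J3), (W4,J4), (W5,J5)}
All 5 vertices on the smaller side are matched.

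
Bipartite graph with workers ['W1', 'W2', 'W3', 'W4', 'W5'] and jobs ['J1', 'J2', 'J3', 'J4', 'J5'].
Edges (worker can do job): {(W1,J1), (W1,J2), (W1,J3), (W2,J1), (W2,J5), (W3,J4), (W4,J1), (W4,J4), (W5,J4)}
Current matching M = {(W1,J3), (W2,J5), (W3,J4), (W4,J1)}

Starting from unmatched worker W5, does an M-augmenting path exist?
No augmenting path from W5

Alternating search from W5 reaches jobs: {J4}.
Every reachable job is already matched in M, and following those matched edges back to workers exposes no further unvisited jobs.
No M-augmenting path from W5 exists.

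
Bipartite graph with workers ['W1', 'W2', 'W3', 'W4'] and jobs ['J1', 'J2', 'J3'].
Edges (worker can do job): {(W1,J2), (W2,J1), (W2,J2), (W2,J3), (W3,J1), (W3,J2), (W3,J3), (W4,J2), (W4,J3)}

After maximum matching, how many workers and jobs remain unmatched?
Unmatched: 1 workers, 0 jobs

Maximum matching size: 3
Workers: 4 total, 3 matched, 1 unmatched
Jobs: 3 total, 3 matched, 0 unmatched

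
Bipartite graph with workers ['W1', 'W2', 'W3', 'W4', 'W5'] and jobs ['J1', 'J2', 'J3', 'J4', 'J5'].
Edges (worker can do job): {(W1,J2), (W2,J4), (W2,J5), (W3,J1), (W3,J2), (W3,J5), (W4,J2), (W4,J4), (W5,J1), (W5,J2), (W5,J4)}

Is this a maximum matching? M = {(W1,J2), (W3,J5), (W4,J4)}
No, size 3 is not maximum

Proposed matching has size 3.
Maximum matching size for this graph: 4.

This is NOT maximum - can be improved to size 4.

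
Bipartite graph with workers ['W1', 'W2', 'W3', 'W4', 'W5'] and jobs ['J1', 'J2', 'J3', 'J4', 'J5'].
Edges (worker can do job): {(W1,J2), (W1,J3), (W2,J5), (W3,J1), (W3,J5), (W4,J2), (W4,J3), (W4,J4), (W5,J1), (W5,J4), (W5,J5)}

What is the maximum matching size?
Maximum matching size = 5

Maximum matching: {(W1,J2), (W2,J5), (W3,J1), (W4,J3), (W5,J4)}
Size: 5

This assigns 5 workers to 5 distinct jobs.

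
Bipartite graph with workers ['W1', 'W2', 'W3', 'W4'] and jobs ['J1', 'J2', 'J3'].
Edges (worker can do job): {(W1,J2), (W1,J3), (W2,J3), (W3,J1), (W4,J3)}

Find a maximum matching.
Matching: {(W1,J2), (W3,J1), (W4,J3)}

Maximum matching (size 3):
  W1 → J2
  W3 → J1
  W4 → J3

Each worker is assigned to at most one job, and each job to at most one worker.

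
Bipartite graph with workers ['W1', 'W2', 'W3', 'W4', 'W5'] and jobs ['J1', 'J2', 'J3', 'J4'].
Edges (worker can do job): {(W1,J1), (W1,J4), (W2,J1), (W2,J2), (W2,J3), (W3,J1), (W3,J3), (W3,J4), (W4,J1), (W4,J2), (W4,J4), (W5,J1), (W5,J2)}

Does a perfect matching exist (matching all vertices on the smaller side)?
Yes, perfect matching exists (size 4)

Perfect matching: {(W2,J3), (W3,J1), (W4,J4), (W5,J2)}
All 4 vertices on the smaller side are matched.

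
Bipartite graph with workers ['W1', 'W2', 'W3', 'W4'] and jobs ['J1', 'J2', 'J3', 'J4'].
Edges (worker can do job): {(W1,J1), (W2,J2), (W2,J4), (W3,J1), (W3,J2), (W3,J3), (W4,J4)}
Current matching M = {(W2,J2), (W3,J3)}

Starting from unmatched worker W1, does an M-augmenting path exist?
Yes: W1 → J1

An M-augmenting path alternates non-matching / matching edges, starting and ending at unmatched vertices.
Path: W1 → J1
(J1 is unmatched in M, so the path is augmenting.)
Flipping edges along this path would increase |M| from 2 to 3.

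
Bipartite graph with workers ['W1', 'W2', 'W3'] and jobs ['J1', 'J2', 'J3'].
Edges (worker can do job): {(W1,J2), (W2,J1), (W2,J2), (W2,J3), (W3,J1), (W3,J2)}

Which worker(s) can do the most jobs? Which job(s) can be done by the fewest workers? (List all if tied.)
Most versatile: W2 (3 jobs); Least covered: J3 (1 workers)

Worker degrees (jobs they can do): W1:1, W2:3, W3:2
Job degrees (workers who can do it): J1:2, J2:3, J3:1

Maximum worker degree is 3, achieved by: W2
Minimum job degree is 1, achieved by: J3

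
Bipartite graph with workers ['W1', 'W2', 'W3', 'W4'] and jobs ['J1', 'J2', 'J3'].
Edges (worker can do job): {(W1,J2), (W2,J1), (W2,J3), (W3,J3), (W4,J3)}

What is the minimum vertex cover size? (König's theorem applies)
Minimum vertex cover size = 3

By König's theorem: in bipartite graphs,
min vertex cover = max matching = 3

Maximum matching has size 3, so minimum vertex cover also has size 3.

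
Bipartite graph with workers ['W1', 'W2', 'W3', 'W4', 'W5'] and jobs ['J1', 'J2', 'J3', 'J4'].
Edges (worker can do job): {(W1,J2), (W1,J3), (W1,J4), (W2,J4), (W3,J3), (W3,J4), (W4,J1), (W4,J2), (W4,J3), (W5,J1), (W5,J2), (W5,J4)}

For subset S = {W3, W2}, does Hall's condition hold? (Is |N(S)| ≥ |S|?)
Yes: |N(S)| = 2, |S| = 2

Subset S = {W3, W2}
Neighbors N(S) = {J3, J4}

|N(S)| = 2, |S| = 2
Hall's condition: |N(S)| ≥ |S| is satisfied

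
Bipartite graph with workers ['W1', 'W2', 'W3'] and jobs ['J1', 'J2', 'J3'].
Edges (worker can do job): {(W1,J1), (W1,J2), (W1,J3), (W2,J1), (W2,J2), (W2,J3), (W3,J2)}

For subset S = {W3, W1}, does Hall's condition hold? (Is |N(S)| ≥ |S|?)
Yes: |N(S)| = 3, |S| = 2

Subset S = {W3, W1}
Neighbors N(S) = {J1, J2, J3}

|N(S)| = 3, |S| = 2
Hall's condition: |N(S)| ≥ |S| is satisfied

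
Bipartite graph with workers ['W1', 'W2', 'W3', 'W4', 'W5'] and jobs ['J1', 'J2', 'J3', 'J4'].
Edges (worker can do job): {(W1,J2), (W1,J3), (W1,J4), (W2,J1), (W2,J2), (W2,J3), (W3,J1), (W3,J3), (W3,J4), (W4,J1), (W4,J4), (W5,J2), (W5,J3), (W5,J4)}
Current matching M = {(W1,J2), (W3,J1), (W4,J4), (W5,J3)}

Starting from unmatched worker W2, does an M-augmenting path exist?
No augmenting path from W2

Alternating search from W2 reaches jobs: {J1, J2, J3, J4}.
Every reachable job is already matched in M, and following those matched edges back to workers exposes no further unvisited jobs.
No M-augmenting path from W2 exists.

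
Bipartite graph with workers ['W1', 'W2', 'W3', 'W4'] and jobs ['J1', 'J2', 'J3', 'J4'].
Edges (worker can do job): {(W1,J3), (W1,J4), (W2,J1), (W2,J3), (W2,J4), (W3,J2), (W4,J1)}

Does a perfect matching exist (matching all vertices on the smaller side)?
Yes, perfect matching exists (size 4)

Perfect matching: {(W1,J3), (W2,J4), (W3,J2), (W4,J1)}
All 4 vertices on the smaller side are matched.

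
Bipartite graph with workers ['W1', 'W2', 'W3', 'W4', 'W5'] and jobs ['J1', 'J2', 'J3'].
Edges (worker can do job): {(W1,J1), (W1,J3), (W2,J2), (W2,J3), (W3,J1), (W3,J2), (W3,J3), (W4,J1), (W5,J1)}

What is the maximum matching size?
Maximum matching size = 3

Maximum matching: {(W1,J3), (W2,J2), (W3,J1)}
Size: 3

This assigns 3 workers to 3 distinct jobs.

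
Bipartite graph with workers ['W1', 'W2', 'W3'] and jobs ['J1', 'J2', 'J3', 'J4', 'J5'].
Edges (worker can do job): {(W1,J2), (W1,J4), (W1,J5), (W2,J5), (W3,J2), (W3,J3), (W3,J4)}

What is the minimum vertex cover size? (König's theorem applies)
Minimum vertex cover size = 3

By König's theorem: in bipartite graphs,
min vertex cover = max matching = 3

Maximum matching has size 3, so minimum vertex cover also has size 3.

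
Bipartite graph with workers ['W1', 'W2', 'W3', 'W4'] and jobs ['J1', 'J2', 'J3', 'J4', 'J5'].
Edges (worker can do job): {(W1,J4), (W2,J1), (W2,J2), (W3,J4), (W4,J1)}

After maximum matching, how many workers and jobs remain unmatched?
Unmatched: 1 workers, 2 jobs

Maximum matching size: 3
Workers: 4 total, 3 matched, 1 unmatched
Jobs: 5 total, 3 matched, 2 unmatched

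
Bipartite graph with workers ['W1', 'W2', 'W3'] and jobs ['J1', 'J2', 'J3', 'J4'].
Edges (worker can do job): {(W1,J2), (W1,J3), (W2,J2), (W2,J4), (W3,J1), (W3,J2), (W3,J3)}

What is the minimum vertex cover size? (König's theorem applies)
Minimum vertex cover size = 3

By König's theorem: in bipartite graphs,
min vertex cover = max matching = 3

Maximum matching has size 3, so minimum vertex cover also has size 3.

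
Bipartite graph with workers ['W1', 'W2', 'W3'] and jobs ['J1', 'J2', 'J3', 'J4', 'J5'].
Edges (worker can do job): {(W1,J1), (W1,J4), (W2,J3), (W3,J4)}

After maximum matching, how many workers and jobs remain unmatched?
Unmatched: 0 workers, 2 jobs

Maximum matching size: 3
Workers: 3 total, 3 matched, 0 unmatched
Jobs: 5 total, 3 matched, 2 unmatched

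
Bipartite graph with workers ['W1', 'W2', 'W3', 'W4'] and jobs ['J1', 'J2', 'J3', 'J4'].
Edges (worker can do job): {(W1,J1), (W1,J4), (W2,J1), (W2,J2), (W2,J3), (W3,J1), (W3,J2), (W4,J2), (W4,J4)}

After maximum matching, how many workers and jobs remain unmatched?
Unmatched: 0 workers, 0 jobs

Maximum matching size: 4
Workers: 4 total, 4 matched, 0 unmatched
Jobs: 4 total, 4 matched, 0 unmatched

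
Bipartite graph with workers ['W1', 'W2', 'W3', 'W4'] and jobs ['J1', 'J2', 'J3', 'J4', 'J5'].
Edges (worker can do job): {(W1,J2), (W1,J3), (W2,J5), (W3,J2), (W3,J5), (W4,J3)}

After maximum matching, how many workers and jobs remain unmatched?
Unmatched: 1 workers, 2 jobs

Maximum matching size: 3
Workers: 4 total, 3 matched, 1 unmatched
Jobs: 5 total, 3 matched, 2 unmatched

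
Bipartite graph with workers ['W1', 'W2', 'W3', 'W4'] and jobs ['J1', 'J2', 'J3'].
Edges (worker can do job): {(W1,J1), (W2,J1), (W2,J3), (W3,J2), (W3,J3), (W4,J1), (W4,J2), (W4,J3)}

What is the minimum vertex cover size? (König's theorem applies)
Minimum vertex cover size = 3

By König's theorem: in bipartite graphs,
min vertex cover = max matching = 3

Maximum matching has size 3, so minimum vertex cover also has size 3.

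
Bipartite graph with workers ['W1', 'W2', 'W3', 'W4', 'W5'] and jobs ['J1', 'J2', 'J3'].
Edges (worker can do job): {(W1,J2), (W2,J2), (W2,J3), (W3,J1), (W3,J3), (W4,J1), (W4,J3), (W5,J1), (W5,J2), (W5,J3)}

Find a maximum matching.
Matching: {(W3,J1), (W4,J3), (W5,J2)}

Maximum matching (size 3):
  W3 → J1
  W4 → J3
  W5 → J2

Each worker is assigned to at most one job, and each job to at most one worker.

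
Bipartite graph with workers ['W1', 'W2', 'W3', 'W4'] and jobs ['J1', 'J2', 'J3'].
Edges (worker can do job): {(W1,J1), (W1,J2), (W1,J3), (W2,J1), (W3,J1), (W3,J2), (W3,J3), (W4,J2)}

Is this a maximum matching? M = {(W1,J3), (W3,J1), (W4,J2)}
Yes, size 3 is maximum

Proposed matching has size 3.
Maximum matching size for this graph: 3.

This is a maximum matching.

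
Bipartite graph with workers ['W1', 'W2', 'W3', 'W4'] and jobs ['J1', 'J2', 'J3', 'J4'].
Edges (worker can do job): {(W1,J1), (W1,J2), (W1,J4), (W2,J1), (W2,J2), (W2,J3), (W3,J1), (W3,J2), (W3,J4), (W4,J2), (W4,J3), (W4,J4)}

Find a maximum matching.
Matching: {(W1,J2), (W2,J3), (W3,J1), (W4,J4)}

Maximum matching (size 4):
  W1 → J2
  W2 → J3
  W3 → J1
  W4 → J4

Each worker is assigned to at most one job, and each job to at most one worker.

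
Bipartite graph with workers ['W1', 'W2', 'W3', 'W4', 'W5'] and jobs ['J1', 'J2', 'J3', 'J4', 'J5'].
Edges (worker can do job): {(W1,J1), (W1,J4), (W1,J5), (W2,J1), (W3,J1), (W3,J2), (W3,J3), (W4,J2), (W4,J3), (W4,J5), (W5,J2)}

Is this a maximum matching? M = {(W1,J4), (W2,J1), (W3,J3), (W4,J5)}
No, size 4 is not maximum

Proposed matching has size 4.
Maximum matching size for this graph: 5.

This is NOT maximum - can be improved to size 5.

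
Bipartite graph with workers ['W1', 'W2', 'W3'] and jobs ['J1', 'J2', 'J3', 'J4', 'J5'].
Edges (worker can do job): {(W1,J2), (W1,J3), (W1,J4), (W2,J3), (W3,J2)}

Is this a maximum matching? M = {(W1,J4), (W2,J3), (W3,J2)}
Yes, size 3 is maximum

Proposed matching has size 3.
Maximum matching size for this graph: 3.

This is a maximum matching.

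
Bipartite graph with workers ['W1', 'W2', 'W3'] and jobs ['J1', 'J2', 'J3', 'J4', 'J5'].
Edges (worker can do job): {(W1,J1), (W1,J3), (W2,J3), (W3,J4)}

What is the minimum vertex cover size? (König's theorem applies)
Minimum vertex cover size = 3

By König's theorem: in bipartite graphs,
min vertex cover = max matching = 3

Maximum matching has size 3, so minimum vertex cover also has size 3.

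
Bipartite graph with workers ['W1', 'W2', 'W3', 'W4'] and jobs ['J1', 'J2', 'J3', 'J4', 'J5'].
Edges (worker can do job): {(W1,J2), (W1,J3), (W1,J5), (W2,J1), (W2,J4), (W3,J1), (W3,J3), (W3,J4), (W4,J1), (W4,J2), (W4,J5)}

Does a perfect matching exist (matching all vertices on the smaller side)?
Yes, perfect matching exists (size 4)

Perfect matching: {(W1,J5), (W2,J4), (W3,J3), (W4,J1)}
All 4 vertices on the smaller side are matched.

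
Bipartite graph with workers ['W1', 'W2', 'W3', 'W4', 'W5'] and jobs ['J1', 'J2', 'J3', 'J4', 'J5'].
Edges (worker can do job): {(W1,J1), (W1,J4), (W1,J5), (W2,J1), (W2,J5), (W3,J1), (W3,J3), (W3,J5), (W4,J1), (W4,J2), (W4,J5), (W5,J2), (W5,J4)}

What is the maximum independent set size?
Maximum independent set = 5

By König's theorem:
- Min vertex cover = Max matching = 5
- Max independent set = Total vertices - Min vertex cover
- Max independent set = 10 - 5 = 5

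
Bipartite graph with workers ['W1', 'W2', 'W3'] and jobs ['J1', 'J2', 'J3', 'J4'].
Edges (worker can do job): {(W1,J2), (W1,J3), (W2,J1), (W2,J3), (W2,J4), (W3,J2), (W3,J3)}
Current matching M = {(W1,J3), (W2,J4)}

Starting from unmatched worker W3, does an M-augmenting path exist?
Yes: W3 → J2

An M-augmenting path alternates non-matching / matching edges, starting and ending at unmatched vertices.
Path: W3 → J2
(J2 is unmatched in M, so the path is augmenting.)
Flipping edges along this path would increase |M| from 2 to 3.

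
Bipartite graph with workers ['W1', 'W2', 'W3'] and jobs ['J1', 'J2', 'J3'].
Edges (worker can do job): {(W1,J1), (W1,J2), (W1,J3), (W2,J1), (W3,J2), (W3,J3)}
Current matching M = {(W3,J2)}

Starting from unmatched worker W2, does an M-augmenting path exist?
Yes: W2 → J1

An M-augmenting path alternates non-matching / matching edges, starting and ending at unmatched vertices.
Path: W2 → J1
(J1 is unmatched in M, so the path is augmenting.)
Flipping edges along this path would increase |M| from 1 to 2.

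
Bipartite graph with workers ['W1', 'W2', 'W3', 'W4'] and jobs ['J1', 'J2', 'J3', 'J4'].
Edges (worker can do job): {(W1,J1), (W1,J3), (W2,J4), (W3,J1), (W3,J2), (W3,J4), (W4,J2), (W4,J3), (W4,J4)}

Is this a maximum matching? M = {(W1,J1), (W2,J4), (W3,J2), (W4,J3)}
Yes, size 4 is maximum

Proposed matching has size 4.
Maximum matching size for this graph: 4.

This is a maximum matching.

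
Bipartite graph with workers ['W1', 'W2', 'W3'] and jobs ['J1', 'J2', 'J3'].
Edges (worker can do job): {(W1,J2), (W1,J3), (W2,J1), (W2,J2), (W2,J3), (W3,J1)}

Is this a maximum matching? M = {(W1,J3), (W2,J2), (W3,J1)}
Yes, size 3 is maximum

Proposed matching has size 3.
Maximum matching size for this graph: 3.

This is a maximum matching.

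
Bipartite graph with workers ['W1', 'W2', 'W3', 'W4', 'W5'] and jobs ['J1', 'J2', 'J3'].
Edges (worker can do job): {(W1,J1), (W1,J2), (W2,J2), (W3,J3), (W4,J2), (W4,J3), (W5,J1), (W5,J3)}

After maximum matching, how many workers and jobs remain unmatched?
Unmatched: 2 workers, 0 jobs

Maximum matching size: 3
Workers: 5 total, 3 matched, 2 unmatched
Jobs: 3 total, 3 matched, 0 unmatched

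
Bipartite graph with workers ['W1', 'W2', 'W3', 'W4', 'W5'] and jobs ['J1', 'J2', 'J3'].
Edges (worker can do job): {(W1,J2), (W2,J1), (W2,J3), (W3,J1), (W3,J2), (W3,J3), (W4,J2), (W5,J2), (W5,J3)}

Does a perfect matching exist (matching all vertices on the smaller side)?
Yes, perfect matching exists (size 3)

Perfect matching: {(W2,J1), (W3,J3), (W5,J2)}
All 3 vertices on the smaller side are matched.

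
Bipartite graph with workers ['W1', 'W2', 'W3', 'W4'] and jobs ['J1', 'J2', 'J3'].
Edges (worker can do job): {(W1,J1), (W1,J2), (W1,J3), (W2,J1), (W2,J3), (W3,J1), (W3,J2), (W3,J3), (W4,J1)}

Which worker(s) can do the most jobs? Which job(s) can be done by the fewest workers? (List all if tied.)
Most versatile: W1, W3 (3 jobs); Least covered: J2 (2 workers)

Worker degrees (jobs they can do): W1:3, W2:2, W3:3, W4:1
Job degrees (workers who can do it): J1:4, J2:2, J3:3

Maximum worker degree is 3, achieved by: W1, W3
Minimum job degree is 2, achieved by: J2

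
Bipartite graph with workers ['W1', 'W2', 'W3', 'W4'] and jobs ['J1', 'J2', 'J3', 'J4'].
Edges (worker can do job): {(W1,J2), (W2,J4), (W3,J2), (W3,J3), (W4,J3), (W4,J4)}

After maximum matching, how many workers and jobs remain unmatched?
Unmatched: 1 workers, 1 jobs

Maximum matching size: 3
Workers: 4 total, 3 matched, 1 unmatched
Jobs: 4 total, 3 matched, 1 unmatched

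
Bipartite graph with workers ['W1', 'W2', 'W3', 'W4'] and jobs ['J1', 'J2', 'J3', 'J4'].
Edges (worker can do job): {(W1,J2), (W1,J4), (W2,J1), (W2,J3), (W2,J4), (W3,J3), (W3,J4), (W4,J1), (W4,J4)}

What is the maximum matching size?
Maximum matching size = 4

Maximum matching: {(W1,J2), (W2,J4), (W3,J3), (W4,J1)}
Size: 4

This assigns 4 workers to 4 distinct jobs.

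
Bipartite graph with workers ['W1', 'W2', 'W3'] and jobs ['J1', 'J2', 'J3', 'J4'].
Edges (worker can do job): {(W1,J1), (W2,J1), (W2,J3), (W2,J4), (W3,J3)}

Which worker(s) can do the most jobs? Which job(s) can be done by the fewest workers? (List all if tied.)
Most versatile: W2 (3 jobs); Least covered: J2 (0 workers)

Worker degrees (jobs they can do): W1:1, W2:3, W3:1
Job degrees (workers who can do it): J1:2, J2:0, J3:2, J4:1

Maximum worker degree is 3, achieved by: W2
Minimum job degree is 0, achieved by: J2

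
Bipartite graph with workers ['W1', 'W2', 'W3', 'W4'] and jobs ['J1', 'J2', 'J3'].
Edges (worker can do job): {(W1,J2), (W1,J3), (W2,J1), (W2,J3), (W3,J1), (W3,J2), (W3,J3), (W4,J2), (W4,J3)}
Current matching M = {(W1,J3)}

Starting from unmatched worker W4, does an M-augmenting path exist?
Yes: W4 → J2

An M-augmenting path alternates non-matching / matching edges, starting and ending at unmatched vertices.
Path: W4 → J2
(J2 is unmatched in M, so the path is augmenting.)
Flipping edges along this path would increase |M| from 1 to 2.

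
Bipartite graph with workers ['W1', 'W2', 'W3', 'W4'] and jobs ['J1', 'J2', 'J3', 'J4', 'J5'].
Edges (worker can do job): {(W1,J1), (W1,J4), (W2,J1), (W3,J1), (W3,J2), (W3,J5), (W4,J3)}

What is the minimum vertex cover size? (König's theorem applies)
Minimum vertex cover size = 4

By König's theorem: in bipartite graphs,
min vertex cover = max matching = 4

Maximum matching has size 4, so minimum vertex cover also has size 4.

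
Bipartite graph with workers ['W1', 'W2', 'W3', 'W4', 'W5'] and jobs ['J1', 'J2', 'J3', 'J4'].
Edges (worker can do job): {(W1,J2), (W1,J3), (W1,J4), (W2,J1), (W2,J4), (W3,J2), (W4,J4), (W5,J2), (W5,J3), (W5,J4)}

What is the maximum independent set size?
Maximum independent set = 5

By König's theorem:
- Min vertex cover = Max matching = 4
- Max independent set = Total vertices - Min vertex cover
- Max independent set = 9 - 4 = 5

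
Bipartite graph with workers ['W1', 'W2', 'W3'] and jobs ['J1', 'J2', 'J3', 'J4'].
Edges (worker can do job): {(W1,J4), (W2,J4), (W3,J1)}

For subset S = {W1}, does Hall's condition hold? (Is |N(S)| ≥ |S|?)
Yes: |N(S)| = 1, |S| = 1

Subset S = {W1}
Neighbors N(S) = {J4}

|N(S)| = 1, |S| = 1
Hall's condition: |N(S)| ≥ |S| is satisfied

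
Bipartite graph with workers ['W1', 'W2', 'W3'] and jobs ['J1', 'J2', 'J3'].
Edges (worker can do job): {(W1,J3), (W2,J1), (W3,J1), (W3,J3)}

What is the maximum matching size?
Maximum matching size = 2

Maximum matching: {(W1,J3), (W3,J1)}
Size: 2

This assigns 2 workers to 2 distinct jobs.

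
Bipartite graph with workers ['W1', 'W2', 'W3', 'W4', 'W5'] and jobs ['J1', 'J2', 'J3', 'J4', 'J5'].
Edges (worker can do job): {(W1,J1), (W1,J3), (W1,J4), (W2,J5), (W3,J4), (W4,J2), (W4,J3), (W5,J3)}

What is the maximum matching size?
Maximum matching size = 5

Maximum matching: {(W1,J1), (W2,J5), (W3,J4), (W4,J2), (W5,J3)}
Size: 5

This assigns 5 workers to 5 distinct jobs.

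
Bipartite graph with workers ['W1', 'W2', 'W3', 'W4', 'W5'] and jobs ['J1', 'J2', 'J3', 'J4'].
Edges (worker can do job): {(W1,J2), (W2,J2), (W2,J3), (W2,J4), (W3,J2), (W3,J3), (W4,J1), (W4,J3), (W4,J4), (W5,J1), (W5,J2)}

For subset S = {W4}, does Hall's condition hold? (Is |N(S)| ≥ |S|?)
Yes: |N(S)| = 3, |S| = 1

Subset S = {W4}
Neighbors N(S) = {J1, J3, J4}

|N(S)| = 3, |S| = 1
Hall's condition: |N(S)| ≥ |S| is satisfied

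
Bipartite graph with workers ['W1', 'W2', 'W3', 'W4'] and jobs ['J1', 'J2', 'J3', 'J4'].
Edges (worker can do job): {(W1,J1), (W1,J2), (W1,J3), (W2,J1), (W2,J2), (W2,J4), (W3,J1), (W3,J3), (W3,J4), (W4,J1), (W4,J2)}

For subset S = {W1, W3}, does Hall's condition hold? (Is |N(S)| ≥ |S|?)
Yes: |N(S)| = 4, |S| = 2

Subset S = {W1, W3}
Neighbors N(S) = {J1, J2, J3, J4}

|N(S)| = 4, |S| = 2
Hall's condition: |N(S)| ≥ |S| is satisfied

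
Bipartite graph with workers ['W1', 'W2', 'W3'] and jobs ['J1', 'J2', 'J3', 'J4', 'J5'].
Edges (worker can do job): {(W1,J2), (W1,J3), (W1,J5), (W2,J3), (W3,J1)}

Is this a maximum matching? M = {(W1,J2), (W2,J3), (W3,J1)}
Yes, size 3 is maximum

Proposed matching has size 3.
Maximum matching size for this graph: 3.

This is a maximum matching.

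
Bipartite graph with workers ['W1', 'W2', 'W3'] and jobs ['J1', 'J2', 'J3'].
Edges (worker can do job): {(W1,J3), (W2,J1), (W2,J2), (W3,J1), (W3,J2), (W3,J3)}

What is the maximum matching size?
Maximum matching size = 3

Maximum matching: {(W1,J3), (W2,J2), (W3,J1)}
Size: 3

This assigns 3 workers to 3 distinct jobs.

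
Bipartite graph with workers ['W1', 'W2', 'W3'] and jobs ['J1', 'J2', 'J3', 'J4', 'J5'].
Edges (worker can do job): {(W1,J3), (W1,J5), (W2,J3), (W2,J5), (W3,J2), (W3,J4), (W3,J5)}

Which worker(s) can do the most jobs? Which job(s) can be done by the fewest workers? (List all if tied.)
Most versatile: W3 (3 jobs); Least covered: J1 (0 workers)

Worker degrees (jobs they can do): W1:2, W2:2, W3:3
Job degrees (workers who can do it): J1:0, J2:1, J3:2, J4:1, J5:3

Maximum worker degree is 3, achieved by: W3
Minimum job degree is 0, achieved by: J1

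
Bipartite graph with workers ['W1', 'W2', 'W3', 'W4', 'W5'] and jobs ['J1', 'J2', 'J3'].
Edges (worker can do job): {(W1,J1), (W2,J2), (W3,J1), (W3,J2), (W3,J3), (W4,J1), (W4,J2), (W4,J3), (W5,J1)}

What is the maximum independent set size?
Maximum independent set = 5

By König's theorem:
- Min vertex cover = Max matching = 3
- Max independent set = Total vertices - Min vertex cover
- Max independent set = 8 - 3 = 5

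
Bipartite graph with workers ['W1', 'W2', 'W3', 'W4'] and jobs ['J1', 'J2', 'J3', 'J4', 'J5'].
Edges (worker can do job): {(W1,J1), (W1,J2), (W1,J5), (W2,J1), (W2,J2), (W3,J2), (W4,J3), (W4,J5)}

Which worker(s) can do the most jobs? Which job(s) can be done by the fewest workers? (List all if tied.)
Most versatile: W1 (3 jobs); Least covered: J4 (0 workers)

Worker degrees (jobs they can do): W1:3, W2:2, W3:1, W4:2
Job degrees (workers who can do it): J1:2, J2:3, J3:1, J4:0, J5:2

Maximum worker degree is 3, achieved by: W1
Minimum job degree is 0, achieved by: J4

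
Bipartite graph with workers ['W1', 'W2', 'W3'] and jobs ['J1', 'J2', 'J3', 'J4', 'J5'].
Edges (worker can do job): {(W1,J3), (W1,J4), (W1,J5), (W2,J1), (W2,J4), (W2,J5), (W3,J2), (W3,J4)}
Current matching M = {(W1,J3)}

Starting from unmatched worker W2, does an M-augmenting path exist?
Yes: W2 → J1

An M-augmenting path alternates non-matching / matching edges, starting and ending at unmatched vertices.
Path: W2 → J1
(J1 is unmatched in M, so the path is augmenting.)
Flipping edges along this path would increase |M| from 1 to 2.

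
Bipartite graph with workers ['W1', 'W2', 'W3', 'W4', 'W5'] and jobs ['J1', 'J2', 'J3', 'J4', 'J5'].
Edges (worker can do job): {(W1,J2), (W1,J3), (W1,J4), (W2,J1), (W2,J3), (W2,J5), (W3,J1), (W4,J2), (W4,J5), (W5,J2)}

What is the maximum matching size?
Maximum matching size = 5

Maximum matching: {(W1,J4), (W2,J3), (W3,J1), (W4,J5), (W5,J2)}
Size: 5

This assigns 5 workers to 5 distinct jobs.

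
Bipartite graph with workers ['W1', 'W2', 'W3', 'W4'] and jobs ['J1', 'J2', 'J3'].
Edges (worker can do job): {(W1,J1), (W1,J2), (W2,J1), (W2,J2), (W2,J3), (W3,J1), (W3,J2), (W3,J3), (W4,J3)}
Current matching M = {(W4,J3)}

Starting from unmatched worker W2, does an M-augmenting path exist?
Yes: W2 → J2

An M-augmenting path alternates non-matching / matching edges, starting and ending at unmatched vertices.
Path: W2 → J2
(J2 is unmatched in M, so the path is augmenting.)
Flipping edges along this path would increase |M| from 1 to 2.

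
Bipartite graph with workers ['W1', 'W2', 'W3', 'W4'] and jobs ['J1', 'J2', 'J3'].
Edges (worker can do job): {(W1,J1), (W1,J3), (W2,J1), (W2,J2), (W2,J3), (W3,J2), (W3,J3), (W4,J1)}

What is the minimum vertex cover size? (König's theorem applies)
Minimum vertex cover size = 3

By König's theorem: in bipartite graphs,
min vertex cover = max matching = 3

Maximum matching has size 3, so minimum vertex cover also has size 3.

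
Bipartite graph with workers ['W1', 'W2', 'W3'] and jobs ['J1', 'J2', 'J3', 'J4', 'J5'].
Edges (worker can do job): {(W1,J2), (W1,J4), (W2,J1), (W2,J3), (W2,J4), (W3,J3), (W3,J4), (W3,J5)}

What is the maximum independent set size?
Maximum independent set = 5

By König's theorem:
- Min vertex cover = Max matching = 3
- Max independent set = Total vertices - Min vertex cover
- Max independent set = 8 - 3 = 5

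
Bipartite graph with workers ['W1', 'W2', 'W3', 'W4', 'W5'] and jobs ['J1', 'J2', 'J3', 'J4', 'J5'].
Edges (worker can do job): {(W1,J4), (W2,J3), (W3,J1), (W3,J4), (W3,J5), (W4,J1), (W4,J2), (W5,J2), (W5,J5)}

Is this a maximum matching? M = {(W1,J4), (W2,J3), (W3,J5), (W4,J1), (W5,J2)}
Yes, size 5 is maximum

Proposed matching has size 5.
Maximum matching size for this graph: 5.

This is a maximum matching.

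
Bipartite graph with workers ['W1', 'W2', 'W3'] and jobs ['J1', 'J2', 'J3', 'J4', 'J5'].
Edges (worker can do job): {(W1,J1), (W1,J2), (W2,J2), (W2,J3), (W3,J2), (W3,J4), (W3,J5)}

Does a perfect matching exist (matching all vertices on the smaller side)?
Yes, perfect matching exists (size 3)

Perfect matching: {(W1,J2), (W2,J3), (W3,J5)}
All 3 vertices on the smaller side are matched.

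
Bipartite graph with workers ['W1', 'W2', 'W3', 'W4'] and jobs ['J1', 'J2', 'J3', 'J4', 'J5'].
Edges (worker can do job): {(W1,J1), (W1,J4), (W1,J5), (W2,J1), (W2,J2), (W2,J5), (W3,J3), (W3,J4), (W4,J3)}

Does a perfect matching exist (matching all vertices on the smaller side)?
Yes, perfect matching exists (size 4)

Perfect matching: {(W1,J1), (W2,J2), (W3,J4), (W4,J3)}
All 4 vertices on the smaller side are matched.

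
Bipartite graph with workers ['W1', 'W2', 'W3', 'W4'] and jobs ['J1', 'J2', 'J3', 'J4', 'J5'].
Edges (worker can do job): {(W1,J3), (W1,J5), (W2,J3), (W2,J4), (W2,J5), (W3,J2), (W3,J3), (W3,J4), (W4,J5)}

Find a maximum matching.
Matching: {(W1,J3), (W2,J4), (W3,J2), (W4,J5)}

Maximum matching (size 4):
  W1 → J3
  W2 → J4
  W3 → J2
  W4 → J5

Each worker is assigned to at most one job, and each job to at most one worker.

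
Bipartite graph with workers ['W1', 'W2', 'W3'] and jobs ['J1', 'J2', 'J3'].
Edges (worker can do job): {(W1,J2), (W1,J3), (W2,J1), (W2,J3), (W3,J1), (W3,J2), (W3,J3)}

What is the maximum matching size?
Maximum matching size = 3

Maximum matching: {(W1,J2), (W2,J1), (W3,J3)}
Size: 3

This assigns 3 workers to 3 distinct jobs.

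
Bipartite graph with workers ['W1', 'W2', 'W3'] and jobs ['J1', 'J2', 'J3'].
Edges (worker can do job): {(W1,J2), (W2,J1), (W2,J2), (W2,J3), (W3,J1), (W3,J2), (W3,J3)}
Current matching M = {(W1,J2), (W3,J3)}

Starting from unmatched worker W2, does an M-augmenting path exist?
Yes: W2 → J3 → W3 → J1

An M-augmenting path alternates non-matching / matching edges, starting and ending at unmatched vertices.
Path: W2 → J3 → W3 → J1
(J1 is unmatched in M, so the path is augmenting.)
Flipping edges along this path would increase |M| from 2 to 3.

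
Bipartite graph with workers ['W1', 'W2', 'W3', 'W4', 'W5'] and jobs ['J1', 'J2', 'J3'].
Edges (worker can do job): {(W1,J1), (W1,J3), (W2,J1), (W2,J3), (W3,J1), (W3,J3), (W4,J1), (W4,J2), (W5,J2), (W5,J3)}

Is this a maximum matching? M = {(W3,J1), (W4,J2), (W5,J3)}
Yes, size 3 is maximum

Proposed matching has size 3.
Maximum matching size for this graph: 3.

This is a maximum matching.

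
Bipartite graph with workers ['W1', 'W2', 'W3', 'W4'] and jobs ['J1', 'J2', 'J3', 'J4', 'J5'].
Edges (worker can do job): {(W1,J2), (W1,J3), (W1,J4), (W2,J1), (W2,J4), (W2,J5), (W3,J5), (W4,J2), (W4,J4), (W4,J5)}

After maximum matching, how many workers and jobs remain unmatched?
Unmatched: 0 workers, 1 jobs

Maximum matching size: 4
Workers: 4 total, 4 matched, 0 unmatched
Jobs: 5 total, 4 matched, 1 unmatched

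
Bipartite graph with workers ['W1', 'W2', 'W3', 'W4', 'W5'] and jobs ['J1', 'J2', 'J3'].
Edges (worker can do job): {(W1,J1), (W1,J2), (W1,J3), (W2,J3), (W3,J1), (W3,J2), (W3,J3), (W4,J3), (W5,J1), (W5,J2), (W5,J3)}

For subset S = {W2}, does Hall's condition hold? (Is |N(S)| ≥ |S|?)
Yes: |N(S)| = 1, |S| = 1

Subset S = {W2}
Neighbors N(S) = {J3}

|N(S)| = 1, |S| = 1
Hall's condition: |N(S)| ≥ |S| is satisfied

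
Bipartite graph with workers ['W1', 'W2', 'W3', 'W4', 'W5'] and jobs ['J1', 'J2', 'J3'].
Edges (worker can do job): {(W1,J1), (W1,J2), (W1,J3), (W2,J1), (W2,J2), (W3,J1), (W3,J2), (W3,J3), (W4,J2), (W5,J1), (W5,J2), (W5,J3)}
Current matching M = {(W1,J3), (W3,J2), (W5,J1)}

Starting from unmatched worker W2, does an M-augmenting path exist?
No augmenting path from W2

Alternating search from W2 reaches jobs: {J1, J2, J3}.
Every reachable job is already matched in M, and following those matched edges back to workers exposes no further unvisited jobs.
No M-augmenting path from W2 exists.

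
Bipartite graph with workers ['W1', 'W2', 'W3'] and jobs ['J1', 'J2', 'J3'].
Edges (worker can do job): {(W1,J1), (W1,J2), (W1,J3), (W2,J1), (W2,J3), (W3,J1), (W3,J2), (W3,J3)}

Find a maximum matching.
Matching: {(W1,J3), (W2,J1), (W3,J2)}

Maximum matching (size 3):
  W1 → J3
  W2 → J1
  W3 → J2

Each worker is assigned to at most one job, and each job to at most one worker.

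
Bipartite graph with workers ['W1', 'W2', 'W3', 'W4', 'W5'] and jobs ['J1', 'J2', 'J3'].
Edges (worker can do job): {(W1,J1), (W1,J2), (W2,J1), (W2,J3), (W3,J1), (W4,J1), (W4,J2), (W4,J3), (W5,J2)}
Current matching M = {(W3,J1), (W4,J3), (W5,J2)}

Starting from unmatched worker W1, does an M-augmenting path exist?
No augmenting path from W1

Alternating search from W1 reaches jobs: {J1, J2}.
Every reachable job is already matched in M, and following those matched edges back to workers exposes no further unvisited jobs.
No M-augmenting path from W1 exists.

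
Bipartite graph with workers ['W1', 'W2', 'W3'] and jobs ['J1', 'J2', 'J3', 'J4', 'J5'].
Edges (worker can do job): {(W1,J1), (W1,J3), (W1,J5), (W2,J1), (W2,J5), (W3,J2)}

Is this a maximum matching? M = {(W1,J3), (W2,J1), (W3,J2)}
Yes, size 3 is maximum

Proposed matching has size 3.
Maximum matching size for this graph: 3.

This is a maximum matching.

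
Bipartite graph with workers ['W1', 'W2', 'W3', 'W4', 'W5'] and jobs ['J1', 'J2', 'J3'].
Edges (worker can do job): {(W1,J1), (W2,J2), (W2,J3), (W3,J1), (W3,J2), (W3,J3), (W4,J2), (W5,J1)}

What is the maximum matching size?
Maximum matching size = 3

Maximum matching: {(W2,J3), (W3,J1), (W4,J2)}
Size: 3

This assigns 3 workers to 3 distinct jobs.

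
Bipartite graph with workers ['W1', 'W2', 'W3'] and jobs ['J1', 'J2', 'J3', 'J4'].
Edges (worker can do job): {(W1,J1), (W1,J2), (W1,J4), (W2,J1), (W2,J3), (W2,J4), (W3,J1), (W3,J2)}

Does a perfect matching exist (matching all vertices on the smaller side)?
Yes, perfect matching exists (size 3)

Perfect matching: {(W1,J1), (W2,J4), (W3,J2)}
All 3 vertices on the smaller side are matched.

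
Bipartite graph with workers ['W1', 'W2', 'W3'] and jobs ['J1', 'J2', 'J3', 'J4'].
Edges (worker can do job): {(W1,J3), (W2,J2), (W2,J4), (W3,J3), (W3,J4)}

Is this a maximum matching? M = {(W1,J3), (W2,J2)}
No, size 2 is not maximum

Proposed matching has size 2.
Maximum matching size for this graph: 3.

This is NOT maximum - can be improved to size 3.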